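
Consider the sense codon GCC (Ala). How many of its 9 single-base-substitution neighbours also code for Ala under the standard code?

Position 1: none → 0 synonymous.
Position 2: none → 0 synonymous.
Position 3: GCU, GCA, GCG → 3 synonymous.
Total: 0 + 0 + 3 = 3.

3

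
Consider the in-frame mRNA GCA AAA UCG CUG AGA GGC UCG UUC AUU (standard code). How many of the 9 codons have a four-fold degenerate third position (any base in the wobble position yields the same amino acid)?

Codon 1 GCA (Ala): third position 4-fold.
Codon 2 AAA (Lys): third position 2-fold.
Codon 3 UCG (Ser): third position 4-fold.
Codon 4 CUG (Leu): third position 4-fold.
Codon 5 AGA (Arg): third position 2-fold.
Codon 6 GGC (Gly): third position 4-fold.
Codon 7 UCG (Ser): third position 4-fold.
Codon 8 UUC (Phe): third position 2-fold.
Codon 9 AUU (Ile): third position 3-fold.
Four-fold degenerate third positions: 5.

5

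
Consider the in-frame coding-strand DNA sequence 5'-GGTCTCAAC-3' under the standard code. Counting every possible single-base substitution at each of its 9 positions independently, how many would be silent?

7

Codon 1 (GGT, Gly): 3 synonymous substitutions.
Codon 2 (CTC, Leu): 3 synonymous substitutions.
Codon 3 (AAC, Asn): 1 synonymous substitution.
Total: 3 + 3 + 1 = 7.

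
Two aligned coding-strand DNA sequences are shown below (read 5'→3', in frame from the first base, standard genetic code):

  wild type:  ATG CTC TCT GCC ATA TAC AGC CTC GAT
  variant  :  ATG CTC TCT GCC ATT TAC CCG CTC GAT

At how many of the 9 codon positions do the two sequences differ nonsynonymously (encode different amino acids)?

1

Codon 1: ATG Met / ATG Met — identical.
Codon 2: CTC Leu / CTC Leu — identical.
Codon 3: TCT Ser / TCT Ser — identical.
Codon 4: GCC Ala / GCC Ala — identical.
Codon 5: ATA Ile / ATT Ile — synonymous.
Codon 6: TAC Tyr / TAC Tyr — identical.
Codon 7: AGC Ser / CCG Pro — nonsynonymous.
Codon 8: CTC Leu / CTC Leu — identical.
Codon 9: GAT Asp / GAT Asp — identical.
Nonsynonymous differences: 1.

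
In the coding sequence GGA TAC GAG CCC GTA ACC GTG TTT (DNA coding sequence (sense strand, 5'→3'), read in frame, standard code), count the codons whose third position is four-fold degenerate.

5

Codon 1 GGA (Gly): third position 4-fold.
Codon 2 TAC (Tyr): third position 2-fold.
Codon 3 GAG (Glu): third position 2-fold.
Codon 4 CCC (Pro): third position 4-fold.
Codon 5 GTA (Val): third position 4-fold.
Codon 6 ACC (Thr): third position 4-fold.
Codon 7 GTG (Val): third position 4-fold.
Codon 8 TTT (Phe): third position 2-fold.
Four-fold degenerate third positions: 5.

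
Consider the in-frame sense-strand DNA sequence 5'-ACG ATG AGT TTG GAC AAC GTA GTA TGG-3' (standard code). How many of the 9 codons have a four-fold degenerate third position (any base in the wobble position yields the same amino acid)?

3

Codon 1 ACG (Thr): third position 4-fold.
Codon 2 ATG (Met): third position 1-fold.
Codon 3 AGT (Ser): third position 2-fold.
Codon 4 TTG (Leu): third position 2-fold.
Codon 5 GAC (Asp): third position 2-fold.
Codon 6 AAC (Asn): third position 2-fold.
Codon 7 GTA (Val): third position 4-fold.
Codon 8 GTA (Val): third position 4-fold.
Codon 9 TGG (Trp): third position 1-fold.
Four-fold degenerate third positions: 3.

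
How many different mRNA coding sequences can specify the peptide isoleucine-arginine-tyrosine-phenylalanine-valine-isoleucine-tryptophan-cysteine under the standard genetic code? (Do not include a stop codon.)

Ile: 3 codons.
Arg: 6 codons.
Tyr: 2 codons.
Phe: 2 codons.
Val: 4 codons.
Ile: 3 codons.
Trp: 1 codon.
Cys: 2 codons.
3 × 6 × 2 × 2 × 4 × 3 × 1 × 2 = 1728.

1728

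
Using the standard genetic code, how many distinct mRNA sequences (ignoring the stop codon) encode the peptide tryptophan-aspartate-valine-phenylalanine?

Trp: 1 codon.
Asp: 2 codons.
Val: 4 codons.
Phe: 2 codons.
1 × 2 × 4 × 2 = 16.

16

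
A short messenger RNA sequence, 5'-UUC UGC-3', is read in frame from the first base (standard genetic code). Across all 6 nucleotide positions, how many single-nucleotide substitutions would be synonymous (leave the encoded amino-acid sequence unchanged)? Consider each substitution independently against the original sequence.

Codon 1 (UUC, Phe): 1 synonymous substitution.
Codon 2 (UGC, Cys): 1 synonymous substitution.
Total: 1 + 1 = 2.

2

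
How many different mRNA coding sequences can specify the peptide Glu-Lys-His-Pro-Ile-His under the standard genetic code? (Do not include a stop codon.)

Glu: 2 codons.
Lys: 2 codons.
His: 2 codons.
Pro: 4 codons.
Ile: 3 codons.
His: 2 codons.
2 × 2 × 2 × 4 × 3 × 2 = 192.

192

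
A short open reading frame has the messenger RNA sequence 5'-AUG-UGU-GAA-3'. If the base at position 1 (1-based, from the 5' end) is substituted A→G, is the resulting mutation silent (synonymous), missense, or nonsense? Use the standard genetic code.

Position 1 falls in codon 1: AUG → Met.
After the substitution the codon is GUG → Val.
Met ≠ Val, so this is a missense mutation.

missense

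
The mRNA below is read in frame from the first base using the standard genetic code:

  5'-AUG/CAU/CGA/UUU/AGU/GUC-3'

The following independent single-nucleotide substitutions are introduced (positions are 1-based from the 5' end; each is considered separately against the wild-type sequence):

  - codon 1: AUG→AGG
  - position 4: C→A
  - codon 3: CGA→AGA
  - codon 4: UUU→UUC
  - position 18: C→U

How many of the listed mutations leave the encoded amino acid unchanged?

3

Codon 1: AUG (Met) → AGG (Arg) — missense.
Codon 2: CAU (His) → AAU (Asn) — missense.
Codon 3: CGA (Arg) → AGA (Arg) — synonymous.
Codon 4: UUU (Phe) → UUC (Phe) — synonymous.
Codon 6: GUC (Val) → GUU (Val) — synonymous.
Synonymous: 3 of 5.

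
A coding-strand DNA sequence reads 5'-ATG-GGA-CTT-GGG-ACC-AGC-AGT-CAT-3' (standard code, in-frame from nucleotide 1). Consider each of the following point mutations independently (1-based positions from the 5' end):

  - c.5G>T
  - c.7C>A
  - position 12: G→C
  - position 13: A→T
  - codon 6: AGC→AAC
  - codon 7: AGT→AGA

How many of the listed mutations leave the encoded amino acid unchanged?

Codon 2: GGA (Gly) → GTA (Val) — missense.
Codon 3: CTT (Leu) → ATT (Ile) — missense.
Codon 4: GGG (Gly) → GGC (Gly) — synonymous.
Codon 5: ACC (Thr) → TCC (Ser) — missense.
Codon 6: AGC (Ser) → AAC (Asn) — missense.
Codon 7: AGT (Ser) → AGA (Arg) — missense.
Synonymous: 1 of 6.

1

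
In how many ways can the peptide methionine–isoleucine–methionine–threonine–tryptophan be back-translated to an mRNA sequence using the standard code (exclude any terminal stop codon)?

12

Met: 1 codon.
Ile: 3 codons.
Met: 1 codon.
Thr: 4 codons.
Trp: 1 codon.
1 × 3 × 1 × 4 × 1 = 12.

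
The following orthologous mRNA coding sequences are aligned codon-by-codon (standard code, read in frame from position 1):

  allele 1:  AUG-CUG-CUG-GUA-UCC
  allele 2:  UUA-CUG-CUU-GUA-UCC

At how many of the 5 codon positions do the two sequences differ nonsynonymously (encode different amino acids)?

Codon 1: AUG Met / UUA Leu — nonsynonymous.
Codon 2: CUG Leu / CUG Leu — identical.
Codon 3: CUG Leu / CUU Leu — synonymous.
Codon 4: GUA Val / GUA Val — identical.
Codon 5: UCC Ser / UCC Ser — identical.
Nonsynonymous differences: 1.

1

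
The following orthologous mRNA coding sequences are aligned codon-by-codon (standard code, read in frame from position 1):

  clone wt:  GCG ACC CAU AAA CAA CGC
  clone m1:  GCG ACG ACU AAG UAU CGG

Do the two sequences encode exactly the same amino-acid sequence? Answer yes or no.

Codon 1: GCG Ala / GCG Ala — identical.
Codon 2: ACC Thr / ACG Thr — synonymous.
Codon 3: CAU His / ACU Thr — nonsynonymous.
Codon 4: AAA Lys / AAG Lys — synonymous.
Codon 5: CAA Gln / UAU Tyr — nonsynonymous.
Codon 6: CGC Arg / CGG Arg — synonymous.
Nonsynonymous differences: 2 → different protein.

no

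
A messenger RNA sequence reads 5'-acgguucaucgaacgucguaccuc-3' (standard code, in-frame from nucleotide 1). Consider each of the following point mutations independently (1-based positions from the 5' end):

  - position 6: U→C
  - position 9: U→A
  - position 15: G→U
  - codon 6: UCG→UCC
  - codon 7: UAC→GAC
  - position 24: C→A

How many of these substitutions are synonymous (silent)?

4

Codon 2: GUU (Val) → GUC (Val) — synonymous.
Codon 3: CAU (His) → CAA (Gln) — missense.
Codon 5: ACG (Thr) → ACU (Thr) — synonymous.
Codon 6: UCG (Ser) → UCC (Ser) — synonymous.
Codon 7: UAC (Tyr) → GAC (Asp) — missense.
Codon 8: CUC (Leu) → CUA (Leu) — synonymous.
Synonymous: 4 of 6.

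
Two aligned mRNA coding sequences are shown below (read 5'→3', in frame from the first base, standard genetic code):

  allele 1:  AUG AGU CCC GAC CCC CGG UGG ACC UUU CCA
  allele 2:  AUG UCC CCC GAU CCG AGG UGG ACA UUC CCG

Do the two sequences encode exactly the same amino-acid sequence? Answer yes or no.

Codon 1: AUG Met / AUG Met — identical.
Codon 2: AGU Ser / UCC Ser — synonymous.
Codon 3: CCC Pro / CCC Pro — identical.
Codon 4: GAC Asp / GAU Asp — synonymous.
Codon 5: CCC Pro / CCG Pro — synonymous.
Codon 6: CGG Arg / AGG Arg — synonymous.
Codon 7: UGG Trp / UGG Trp — identical.
Codon 8: ACC Thr / ACA Thr — synonymous.
Codon 9: UUU Phe / UUC Phe — synonymous.
Codon 10: CCA Pro / CCG Pro — synonymous.
Nonsynonymous differences: 0 → same protein.

yes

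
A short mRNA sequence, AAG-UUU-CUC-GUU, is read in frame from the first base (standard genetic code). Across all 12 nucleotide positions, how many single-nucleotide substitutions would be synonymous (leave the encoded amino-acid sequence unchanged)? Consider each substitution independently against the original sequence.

8

Codon 1 (AAG, Lys): 1 synonymous substitution.
Codon 2 (UUU, Phe): 1 synonymous substitution.
Codon 3 (CUC, Leu): 3 synonymous substitutions.
Codon 4 (GUU, Val): 3 synonymous substitutions.
Total: 1 + 1 + 3 + 3 = 8.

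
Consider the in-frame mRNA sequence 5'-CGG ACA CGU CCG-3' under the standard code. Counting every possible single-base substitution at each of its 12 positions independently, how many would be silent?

13

Codon 1 (CGG, Arg): 4 synonymous substitutions.
Codon 2 (ACA, Thr): 3 synonymous substitutions.
Codon 3 (CGU, Arg): 3 synonymous substitutions.
Codon 4 (CCG, Pro): 3 synonymous substitutions.
Total: 4 + 3 + 3 + 3 = 13.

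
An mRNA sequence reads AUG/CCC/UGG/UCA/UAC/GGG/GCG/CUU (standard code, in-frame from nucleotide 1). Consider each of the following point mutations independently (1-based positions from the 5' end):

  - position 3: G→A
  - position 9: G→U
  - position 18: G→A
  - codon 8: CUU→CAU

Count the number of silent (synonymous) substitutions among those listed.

1

Codon 1: AUG (Met) → AUA (Ile) — missense.
Codon 3: UGG (Trp) → UGU (Cys) — missense.
Codon 6: GGG (Gly) → GGA (Gly) — synonymous.
Codon 8: CUU (Leu) → CAU (His) — missense.
Synonymous: 1 of 4.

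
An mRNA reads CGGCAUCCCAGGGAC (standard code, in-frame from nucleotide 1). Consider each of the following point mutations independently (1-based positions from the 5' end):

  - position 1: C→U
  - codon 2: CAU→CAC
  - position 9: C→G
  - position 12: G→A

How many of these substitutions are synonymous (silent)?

Codon 1: CGG (Arg) → UGG (Trp) — missense.
Codon 2: CAU (His) → CAC (His) — synonymous.
Codon 3: CCC (Pro) → CCG (Pro) — synonymous.
Codon 4: AGG (Arg) → AGA (Arg) — synonymous.
Synonymous: 3 of 4.

3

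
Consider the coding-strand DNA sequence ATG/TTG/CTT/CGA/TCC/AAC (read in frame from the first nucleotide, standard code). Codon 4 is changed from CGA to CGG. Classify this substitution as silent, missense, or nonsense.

silent

Position 12 falls in codon 4: CGA → Arg.
After the substitution the codon is CGG → Arg.
Both encode Arg, so the change is synonymous.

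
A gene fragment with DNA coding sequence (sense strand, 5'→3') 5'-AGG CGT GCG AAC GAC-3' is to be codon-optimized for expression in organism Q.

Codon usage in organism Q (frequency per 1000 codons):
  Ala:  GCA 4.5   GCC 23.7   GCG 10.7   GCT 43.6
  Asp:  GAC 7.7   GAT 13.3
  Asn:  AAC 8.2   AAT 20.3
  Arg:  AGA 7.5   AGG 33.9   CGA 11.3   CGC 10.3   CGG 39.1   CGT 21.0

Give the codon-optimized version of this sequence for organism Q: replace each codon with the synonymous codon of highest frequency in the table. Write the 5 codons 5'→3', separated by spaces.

CGG CGG GCT AAT GAT

Codon 1 (Arg): best is CGG at 39.1.
Codon 2 (Arg): best is CGG at 39.1.
Codon 3 (Ala): best is GCT at 43.6.
Codon 4 (Asn): best is AAT at 20.3.
Codon 5 (Asp): best is GAT at 13.3.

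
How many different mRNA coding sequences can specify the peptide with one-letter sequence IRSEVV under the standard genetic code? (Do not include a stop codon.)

Ile: 3 codons.
Arg: 6 codons.
Ser: 6 codons.
Glu: 2 codons.
Val: 4 codons.
Val: 4 codons.
3 × 6 × 6 × 2 × 4 × 4 = 3456.

3456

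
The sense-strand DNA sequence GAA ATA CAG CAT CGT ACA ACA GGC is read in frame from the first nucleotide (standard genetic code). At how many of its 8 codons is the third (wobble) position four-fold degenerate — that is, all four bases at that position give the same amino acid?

Codon 1 GAA (Glu): third position 2-fold.
Codon 2 ATA (Ile): third position 3-fold.
Codon 3 CAG (Gln): third position 2-fold.
Codon 4 CAT (His): third position 2-fold.
Codon 5 CGT (Arg): third position 4-fold.
Codon 6 ACA (Thr): third position 4-fold.
Codon 7 ACA (Thr): third position 4-fold.
Codon 8 GGC (Gly): third position 4-fold.
Four-fold degenerate third positions: 4.

4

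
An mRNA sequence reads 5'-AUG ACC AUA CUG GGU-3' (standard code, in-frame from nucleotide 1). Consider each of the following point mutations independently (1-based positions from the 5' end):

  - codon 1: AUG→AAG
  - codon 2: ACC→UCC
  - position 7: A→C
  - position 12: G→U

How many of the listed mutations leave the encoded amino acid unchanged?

Codon 1: AUG (Met) → AAG (Lys) — missense.
Codon 2: ACC (Thr) → UCC (Ser) — missense.
Codon 3: AUA (Ile) → CUA (Leu) — missense.
Codon 4: CUG (Leu) → CUU (Leu) — synonymous.
Synonymous: 1 of 4.

1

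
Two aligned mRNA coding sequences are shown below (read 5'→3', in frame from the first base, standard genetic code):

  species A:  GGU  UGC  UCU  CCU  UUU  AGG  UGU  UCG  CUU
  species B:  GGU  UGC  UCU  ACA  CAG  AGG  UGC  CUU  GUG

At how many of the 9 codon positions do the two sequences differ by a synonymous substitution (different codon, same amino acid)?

1

Codon 1: GGU Gly / GGU Gly — identical.
Codon 2: UGC Cys / UGC Cys — identical.
Codon 3: UCU Ser / UCU Ser — identical.
Codon 4: CCU Pro / ACA Thr — nonsynonymous.
Codon 5: UUU Phe / CAG Gln — nonsynonymous.
Codon 6: AGG Arg / AGG Arg — identical.
Codon 7: UGU Cys / UGC Cys — synonymous.
Codon 8: UCG Ser / CUU Leu — nonsynonymous.
Codon 9: CUU Leu / GUG Val — nonsynonymous.
Synonymous differences: 1.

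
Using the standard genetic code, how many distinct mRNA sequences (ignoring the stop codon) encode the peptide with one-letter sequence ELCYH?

Glu: 2 codons.
Leu: 6 codons.
Cys: 2 codons.
Tyr: 2 codons.
His: 2 codons.
2 × 6 × 2 × 2 × 2 = 96.

96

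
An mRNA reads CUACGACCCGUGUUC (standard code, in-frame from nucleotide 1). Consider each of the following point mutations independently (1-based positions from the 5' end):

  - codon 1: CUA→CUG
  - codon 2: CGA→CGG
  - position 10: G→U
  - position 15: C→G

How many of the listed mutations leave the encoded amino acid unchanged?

2

Codon 1: CUA (Leu) → CUG (Leu) — synonymous.
Codon 2: CGA (Arg) → CGG (Arg) — synonymous.
Codon 4: GUG (Val) → UUG (Leu) — missense.
Codon 5: UUC (Phe) → UUG (Leu) — missense.
Synonymous: 2 of 4.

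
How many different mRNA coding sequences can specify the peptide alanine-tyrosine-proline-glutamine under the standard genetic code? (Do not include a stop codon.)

Ala: 4 codons.
Tyr: 2 codons.
Pro: 4 codons.
Gln: 2 codons.
4 × 2 × 4 × 2 = 64.

64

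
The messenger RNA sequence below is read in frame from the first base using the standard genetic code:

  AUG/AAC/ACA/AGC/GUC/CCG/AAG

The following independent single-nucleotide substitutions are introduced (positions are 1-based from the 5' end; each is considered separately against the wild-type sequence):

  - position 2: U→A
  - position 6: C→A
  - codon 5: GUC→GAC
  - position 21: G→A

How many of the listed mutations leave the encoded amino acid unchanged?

1

Codon 1: AUG (Met) → AAG (Lys) — missense.
Codon 2: AAC (Asn) → AAA (Lys) — missense.
Codon 5: GUC (Val) → GAC (Asp) — missense.
Codon 7: AAG (Lys) → AAA (Lys) — synonymous.
Synonymous: 1 of 4.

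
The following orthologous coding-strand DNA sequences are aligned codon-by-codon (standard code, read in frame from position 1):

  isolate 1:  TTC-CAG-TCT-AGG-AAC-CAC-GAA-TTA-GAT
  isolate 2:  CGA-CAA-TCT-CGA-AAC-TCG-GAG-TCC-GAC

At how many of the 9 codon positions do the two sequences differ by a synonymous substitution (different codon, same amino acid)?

4

Codon 1: TTC Phe / CGA Arg — nonsynonymous.
Codon 2: CAG Gln / CAA Gln — synonymous.
Codon 3: TCT Ser / TCT Ser — identical.
Codon 4: AGG Arg / CGA Arg — synonymous.
Codon 5: AAC Asn / AAC Asn — identical.
Codon 6: CAC His / TCG Ser — nonsynonymous.
Codon 7: GAA Glu / GAG Glu — synonymous.
Codon 8: TTA Leu / TCC Ser — nonsynonymous.
Codon 9: GAT Asp / GAC Asp — synonymous.
Synonymous differences: 4.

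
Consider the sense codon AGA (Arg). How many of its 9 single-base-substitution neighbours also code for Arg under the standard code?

2

Position 1: CGA → 1 synonymous.
Position 2: none → 0 synonymous.
Position 3: AGG → 1 synonymous.
Total: 1 + 0 + 1 = 2.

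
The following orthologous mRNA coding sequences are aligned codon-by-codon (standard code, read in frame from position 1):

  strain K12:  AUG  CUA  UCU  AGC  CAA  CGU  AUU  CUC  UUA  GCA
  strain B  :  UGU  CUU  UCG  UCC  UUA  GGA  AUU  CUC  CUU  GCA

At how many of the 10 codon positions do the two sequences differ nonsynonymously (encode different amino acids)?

3

Codon 1: AUG Met / UGU Cys — nonsynonymous.
Codon 2: CUA Leu / CUU Leu — synonymous.
Codon 3: UCU Ser / UCG Ser — synonymous.
Codon 4: AGC Ser / UCC Ser — synonymous.
Codon 5: CAA Gln / UUA Leu — nonsynonymous.
Codon 6: CGU Arg / GGA Gly — nonsynonymous.
Codon 7: AUU Ile / AUU Ile — identical.
Codon 8: CUC Leu / CUC Leu — identical.
Codon 9: UUA Leu / CUU Leu — synonymous.
Codon 10: GCA Ala / GCA Ala — identical.
Nonsynonymous differences: 3.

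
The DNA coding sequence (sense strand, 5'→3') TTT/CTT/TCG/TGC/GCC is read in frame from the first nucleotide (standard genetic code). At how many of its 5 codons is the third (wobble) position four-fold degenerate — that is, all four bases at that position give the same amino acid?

3

Codon 1 TTT (Phe): third position 2-fold.
Codon 2 CTT (Leu): third position 4-fold.
Codon 3 TCG (Ser): third position 4-fold.
Codon 4 TGC (Cys): third position 2-fold.
Codon 5 GCC (Ala): third position 4-fold.
Four-fold degenerate third positions: 3.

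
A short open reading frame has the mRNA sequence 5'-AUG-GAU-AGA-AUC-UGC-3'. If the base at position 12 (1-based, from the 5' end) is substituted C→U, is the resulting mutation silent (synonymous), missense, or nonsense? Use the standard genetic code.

silent

Position 12 falls in codon 4: AUC → Ile.
After the substitution the codon is AUU → Ile.
Both encode Ile, so the change is synonymous.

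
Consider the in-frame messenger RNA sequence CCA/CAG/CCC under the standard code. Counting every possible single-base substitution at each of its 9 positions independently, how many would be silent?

Codon 1 (CCA, Pro): 3 synonymous substitutions.
Codon 2 (CAG, Gln): 1 synonymous substitution.
Codon 3 (CCC, Pro): 3 synonymous substitutions.
Total: 3 + 1 + 3 = 7.

7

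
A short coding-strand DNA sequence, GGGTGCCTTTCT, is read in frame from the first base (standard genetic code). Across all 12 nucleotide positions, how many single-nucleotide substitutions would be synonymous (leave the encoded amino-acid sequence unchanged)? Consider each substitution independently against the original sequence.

10

Codon 1 (GGG, Gly): 3 synonymous substitutions.
Codon 2 (TGC, Cys): 1 synonymous substitution.
Codon 3 (CTT, Leu): 3 synonymous substitutions.
Codon 4 (TCT, Ser): 3 synonymous substitutions.
Total: 3 + 1 + 3 + 3 = 10.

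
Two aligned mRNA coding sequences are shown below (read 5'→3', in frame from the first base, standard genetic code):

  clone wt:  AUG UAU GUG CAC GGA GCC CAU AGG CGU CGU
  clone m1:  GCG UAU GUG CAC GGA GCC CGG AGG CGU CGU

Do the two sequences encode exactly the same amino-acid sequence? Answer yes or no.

no

Codon 1: AUG Met / GCG Ala — nonsynonymous.
Codon 2: UAU Tyr / UAU Tyr — identical.
Codon 3: GUG Val / GUG Val — identical.
Codon 4: CAC His / CAC His — identical.
Codon 5: GGA Gly / GGA Gly — identical.
Codon 6: GCC Ala / GCC Ala — identical.
Codon 7: CAU His / CGG Arg — nonsynonymous.
Codon 8: AGG Arg / AGG Arg — identical.
Codon 9: CGU Arg / CGU Arg — identical.
Codon 10: CGU Arg / CGU Arg — identical.
Nonsynonymous differences: 2 → different protein.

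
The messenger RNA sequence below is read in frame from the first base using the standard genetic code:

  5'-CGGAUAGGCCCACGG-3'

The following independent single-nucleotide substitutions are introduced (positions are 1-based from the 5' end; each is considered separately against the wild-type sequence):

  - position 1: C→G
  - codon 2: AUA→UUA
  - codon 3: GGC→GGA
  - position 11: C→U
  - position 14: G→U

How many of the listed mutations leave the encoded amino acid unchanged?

1

Codon 1: CGG (Arg) → GGG (Gly) — missense.
Codon 2: AUA (Ile) → UUA (Leu) — missense.
Codon 3: GGC (Gly) → GGA (Gly) — synonymous.
Codon 4: CCA (Pro) → CUA (Leu) — missense.
Codon 5: CGG (Arg) → CUG (Leu) — missense.
Synonymous: 1 of 5.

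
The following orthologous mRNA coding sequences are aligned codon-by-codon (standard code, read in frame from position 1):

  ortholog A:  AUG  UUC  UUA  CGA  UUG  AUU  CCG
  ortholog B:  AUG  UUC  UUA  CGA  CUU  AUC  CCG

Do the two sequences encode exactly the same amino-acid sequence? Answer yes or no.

Codon 1: AUG Met / AUG Met — identical.
Codon 2: UUC Phe / UUC Phe — identical.
Codon 3: UUA Leu / UUA Leu — identical.
Codon 4: CGA Arg / CGA Arg — identical.
Codon 5: UUG Leu / CUU Leu — synonymous.
Codon 6: AUU Ile / AUC Ile — synonymous.
Codon 7: CCG Pro / CCG Pro — identical.
Nonsynonymous differences: 0 → same protein.

yes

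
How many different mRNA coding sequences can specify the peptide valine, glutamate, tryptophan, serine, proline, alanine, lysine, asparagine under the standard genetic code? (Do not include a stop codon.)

3072

Val: 4 codons.
Glu: 2 codons.
Trp: 1 codon.
Ser: 6 codons.
Pro: 4 codons.
Ala: 4 codons.
Lys: 2 codons.
Asn: 2 codons.
4 × 2 × 1 × 6 × 4 × 4 × 2 × 2 = 3072.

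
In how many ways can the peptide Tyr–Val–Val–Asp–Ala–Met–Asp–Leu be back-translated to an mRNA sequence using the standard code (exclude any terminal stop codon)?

3072

Tyr: 2 codons.
Val: 4 codons.
Val: 4 codons.
Asp: 2 codons.
Ala: 4 codons.
Met: 1 codon.
Asp: 2 codons.
Leu: 6 codons.
2 × 4 × 4 × 2 × 4 × 1 × 2 × 6 = 3072.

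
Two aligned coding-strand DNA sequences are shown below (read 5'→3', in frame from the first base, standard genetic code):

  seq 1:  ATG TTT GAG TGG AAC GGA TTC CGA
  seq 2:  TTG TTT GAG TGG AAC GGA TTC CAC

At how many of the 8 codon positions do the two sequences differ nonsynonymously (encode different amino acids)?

2

Codon 1: ATG Met / TTG Leu — nonsynonymous.
Codon 2: TTT Phe / TTT Phe — identical.
Codon 3: GAG Glu / GAG Glu — identical.
Codon 4: TGG Trp / TGG Trp — identical.
Codon 5: AAC Asn / AAC Asn — identical.
Codon 6: GGA Gly / GGA Gly — identical.
Codon 7: TTC Phe / TTC Phe — identical.
Codon 8: CGA Arg / CAC His — nonsynonymous.
Nonsynonymous differences: 2.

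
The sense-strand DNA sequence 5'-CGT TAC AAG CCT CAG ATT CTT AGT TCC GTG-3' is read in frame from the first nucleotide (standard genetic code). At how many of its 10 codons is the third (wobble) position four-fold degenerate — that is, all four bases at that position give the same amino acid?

5

Codon 1 CGT (Arg): third position 4-fold.
Codon 2 TAC (Tyr): third position 2-fold.
Codon 3 AAG (Lys): third position 2-fold.
Codon 4 CCT (Pro): third position 4-fold.
Codon 5 CAG (Gln): third position 2-fold.
Codon 6 ATT (Ile): third position 3-fold.
Codon 7 CTT (Leu): third position 4-fold.
Codon 8 AGT (Ser): third position 2-fold.
Codon 9 TCC (Ser): third position 4-fold.
Codon 10 GTG (Val): third position 4-fold.
Four-fold degenerate third positions: 5.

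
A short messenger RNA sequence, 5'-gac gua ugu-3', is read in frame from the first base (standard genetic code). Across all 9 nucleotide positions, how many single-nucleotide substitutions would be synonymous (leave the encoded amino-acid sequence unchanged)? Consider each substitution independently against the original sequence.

Codon 1 (GAC, Asp): 1 synonymous substitution.
Codon 2 (GUA, Val): 3 synonymous substitutions.
Codon 3 (UGU, Cys): 1 synonymous substitution.
Total: 1 + 3 + 1 = 5.

5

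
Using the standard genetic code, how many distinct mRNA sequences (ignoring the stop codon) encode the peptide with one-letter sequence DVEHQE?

Asp: 2 codons.
Val: 4 codons.
Glu: 2 codons.
His: 2 codons.
Gln: 2 codons.
Glu: 2 codons.
2 × 4 × 2 × 2 × 2 × 2 = 128.

128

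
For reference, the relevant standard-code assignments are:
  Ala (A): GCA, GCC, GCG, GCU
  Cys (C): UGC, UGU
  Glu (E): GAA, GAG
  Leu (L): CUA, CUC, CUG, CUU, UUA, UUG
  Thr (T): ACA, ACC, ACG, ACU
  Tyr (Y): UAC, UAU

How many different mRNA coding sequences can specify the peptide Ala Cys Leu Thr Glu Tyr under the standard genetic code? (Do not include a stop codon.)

Ala: 4 codons.
Cys: 2 codons.
Leu: 6 codons.
Thr: 4 codons.
Glu: 2 codons.
Tyr: 2 codons.
4 × 2 × 6 × 4 × 2 × 2 = 768.

768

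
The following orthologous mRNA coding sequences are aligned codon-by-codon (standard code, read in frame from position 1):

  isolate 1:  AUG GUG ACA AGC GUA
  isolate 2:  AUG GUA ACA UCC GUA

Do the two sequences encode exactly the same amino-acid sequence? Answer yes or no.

yes

Codon 1: AUG Met / AUG Met — identical.
Codon 2: GUG Val / GUA Val — synonymous.
Codon 3: ACA Thr / ACA Thr — identical.
Codon 4: AGC Ser / UCC Ser — synonymous.
Codon 5: GUA Val / GUA Val — identical.
Nonsynonymous differences: 0 → same protein.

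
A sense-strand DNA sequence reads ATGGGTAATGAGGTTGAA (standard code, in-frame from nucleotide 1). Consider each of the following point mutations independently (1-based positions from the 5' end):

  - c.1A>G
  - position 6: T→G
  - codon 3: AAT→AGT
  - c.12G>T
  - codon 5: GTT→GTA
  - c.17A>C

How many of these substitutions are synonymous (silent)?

Codon 1: ATG (Met) → GTG (Val) — missense.
Codon 2: GGT (Gly) → GGG (Gly) — synonymous.
Codon 3: AAT (Asn) → AGT (Ser) — missense.
Codon 4: GAG (Glu) → GAT (Asp) — missense.
Codon 5: GTT (Val) → GTA (Val) — synonymous.
Codon 6: GAA (Glu) → GCA (Ala) — missense.
Synonymous: 2 of 6.

2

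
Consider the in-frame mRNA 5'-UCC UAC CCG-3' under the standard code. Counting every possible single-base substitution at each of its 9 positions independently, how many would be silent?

7

Codon 1 (UCC, Ser): 3 synonymous substitutions.
Codon 2 (UAC, Tyr): 1 synonymous substitution.
Codon 3 (CCG, Pro): 3 synonymous substitutions.
Total: 3 + 1 + 3 = 7.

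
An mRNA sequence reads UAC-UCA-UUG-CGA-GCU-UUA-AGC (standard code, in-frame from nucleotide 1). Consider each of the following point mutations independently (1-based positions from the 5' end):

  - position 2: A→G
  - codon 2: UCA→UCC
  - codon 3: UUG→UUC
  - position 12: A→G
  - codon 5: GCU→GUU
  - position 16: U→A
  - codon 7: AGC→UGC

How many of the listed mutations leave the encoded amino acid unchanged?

Codon 1: UAC (Tyr) → UGC (Cys) — missense.
Codon 2: UCA (Ser) → UCC (Ser) — synonymous.
Codon 3: UUG (Leu) → UUC (Phe) — missense.
Codon 4: CGA (Arg) → CGG (Arg) — synonymous.
Codon 5: GCU (Ala) → GUU (Val) — missense.
Codon 6: UUA (Leu) → AUA (Ile) — missense.
Codon 7: AGC (Ser) → UGC (Cys) — missense.
Synonymous: 2 of 7.

2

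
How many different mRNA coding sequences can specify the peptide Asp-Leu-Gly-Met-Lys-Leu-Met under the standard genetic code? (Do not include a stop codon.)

576

Asp: 2 codons.
Leu: 6 codons.
Gly: 4 codons.
Met: 1 codon.
Lys: 2 codons.
Leu: 6 codons.
Met: 1 codon.
2 × 6 × 4 × 1 × 2 × 6 × 1 = 576.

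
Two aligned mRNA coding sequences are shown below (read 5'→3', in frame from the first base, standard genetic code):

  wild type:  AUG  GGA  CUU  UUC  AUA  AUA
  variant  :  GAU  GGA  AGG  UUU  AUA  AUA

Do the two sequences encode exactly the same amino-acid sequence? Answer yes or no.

no

Codon 1: AUG Met / GAU Asp — nonsynonymous.
Codon 2: GGA Gly / GGA Gly — identical.
Codon 3: CUU Leu / AGG Arg — nonsynonymous.
Codon 4: UUC Phe / UUU Phe — synonymous.
Codon 5: AUA Ile / AUA Ile — identical.
Codon 6: AUA Ile / AUA Ile — identical.
Nonsynonymous differences: 2 → different protein.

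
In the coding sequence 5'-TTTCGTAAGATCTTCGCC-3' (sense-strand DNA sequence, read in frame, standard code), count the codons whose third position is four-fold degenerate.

2

Codon 1 TTT (Phe): third position 2-fold.
Codon 2 CGT (Arg): third position 4-fold.
Codon 3 AAG (Lys): third position 2-fold.
Codon 4 ATC (Ile): third position 3-fold.
Codon 5 TTC (Phe): third position 2-fold.
Codon 6 GCC (Ala): third position 4-fold.
Four-fold degenerate third positions: 2.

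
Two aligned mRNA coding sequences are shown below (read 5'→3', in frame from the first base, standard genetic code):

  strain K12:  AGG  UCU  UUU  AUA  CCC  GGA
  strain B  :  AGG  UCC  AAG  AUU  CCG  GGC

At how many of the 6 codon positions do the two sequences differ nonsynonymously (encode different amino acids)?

1

Codon 1: AGG Arg / AGG Arg — identical.
Codon 2: UCU Ser / UCC Ser — synonymous.
Codon 3: UUU Phe / AAG Lys — nonsynonymous.
Codon 4: AUA Ile / AUU Ile — synonymous.
Codon 5: CCC Pro / CCG Pro — synonymous.
Codon 6: GGA Gly / GGC Gly — synonymous.
Nonsynonymous differences: 1.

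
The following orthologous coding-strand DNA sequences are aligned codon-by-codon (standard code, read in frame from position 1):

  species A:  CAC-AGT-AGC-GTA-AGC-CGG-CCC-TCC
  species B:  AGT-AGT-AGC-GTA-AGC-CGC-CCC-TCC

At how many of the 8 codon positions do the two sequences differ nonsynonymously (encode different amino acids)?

1

Codon 1: CAC His / AGT Ser — nonsynonymous.
Codon 2: AGT Ser / AGT Ser — identical.
Codon 3: AGC Ser / AGC Ser — identical.
Codon 4: GTA Val / GTA Val — identical.
Codon 5: AGC Ser / AGC Ser — identical.
Codon 6: CGG Arg / CGC Arg — synonymous.
Codon 7: CCC Pro / CCC Pro — identical.
Codon 8: TCC Ser / TCC Ser — identical.
Nonsynonymous differences: 1.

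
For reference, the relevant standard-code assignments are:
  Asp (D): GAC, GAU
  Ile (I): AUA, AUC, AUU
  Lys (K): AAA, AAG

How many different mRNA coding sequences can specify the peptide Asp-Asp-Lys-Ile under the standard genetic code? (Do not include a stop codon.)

24

Asp: 2 codons.
Asp: 2 codons.
Lys: 2 codons.
Ile: 3 codons.
2 × 2 × 2 × 3 = 24.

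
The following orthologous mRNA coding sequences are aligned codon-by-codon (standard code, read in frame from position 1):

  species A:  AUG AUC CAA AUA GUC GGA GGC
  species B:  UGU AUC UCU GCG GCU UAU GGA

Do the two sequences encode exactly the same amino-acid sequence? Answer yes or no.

Codon 1: AUG Met / UGU Cys — nonsynonymous.
Codon 2: AUC Ile / AUC Ile — identical.
Codon 3: CAA Gln / UCU Ser — nonsynonymous.
Codon 4: AUA Ile / GCG Ala — nonsynonymous.
Codon 5: GUC Val / GCU Ala — nonsynonymous.
Codon 6: GGA Gly / UAU Tyr — nonsynonymous.
Codon 7: GGC Gly / GGA Gly — synonymous.
Nonsynonymous differences: 5 → different protein.

no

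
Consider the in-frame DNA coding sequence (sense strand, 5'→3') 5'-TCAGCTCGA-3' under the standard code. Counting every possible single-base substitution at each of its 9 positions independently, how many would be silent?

10

Codon 1 (TCA, Ser): 3 synonymous substitutions.
Codon 2 (GCT, Ala): 3 synonymous substitutions.
Codon 3 (CGA, Arg): 4 synonymous substitutions.
Total: 3 + 3 + 4 = 10.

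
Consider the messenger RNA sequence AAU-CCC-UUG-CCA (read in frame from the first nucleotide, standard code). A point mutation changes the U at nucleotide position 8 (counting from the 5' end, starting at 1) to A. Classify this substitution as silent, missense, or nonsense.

nonsense

Position 8 falls in codon 3: UUG → Leu.
After the substitution the codon is UAG → Stop.
The new codon is a stop codon, so this is a nonsense mutation.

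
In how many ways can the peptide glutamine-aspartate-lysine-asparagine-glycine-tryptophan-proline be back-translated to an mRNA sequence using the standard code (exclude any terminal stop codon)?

Gln: 2 codons.
Asp: 2 codons.
Lys: 2 codons.
Asn: 2 codons.
Gly: 4 codons.
Trp: 1 codon.
Pro: 4 codons.
2 × 2 × 2 × 2 × 4 × 1 × 4 = 256.

256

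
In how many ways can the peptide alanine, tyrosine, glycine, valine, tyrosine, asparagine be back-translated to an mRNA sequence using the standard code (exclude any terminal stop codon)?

512

Ala: 4 codons.
Tyr: 2 codons.
Gly: 4 codons.
Val: 4 codons.
Tyr: 2 codons.
Asn: 2 codons.
4 × 2 × 4 × 4 × 2 × 2 = 512.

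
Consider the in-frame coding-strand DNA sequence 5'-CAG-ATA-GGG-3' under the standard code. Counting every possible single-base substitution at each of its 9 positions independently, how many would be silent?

Codon 1 (CAG, Gln): 1 synonymous substitution.
Codon 2 (ATA, Ile): 2 synonymous substitutions.
Codon 3 (GGG, Gly): 3 synonymous substitutions.
Total: 1 + 2 + 3 = 6.

6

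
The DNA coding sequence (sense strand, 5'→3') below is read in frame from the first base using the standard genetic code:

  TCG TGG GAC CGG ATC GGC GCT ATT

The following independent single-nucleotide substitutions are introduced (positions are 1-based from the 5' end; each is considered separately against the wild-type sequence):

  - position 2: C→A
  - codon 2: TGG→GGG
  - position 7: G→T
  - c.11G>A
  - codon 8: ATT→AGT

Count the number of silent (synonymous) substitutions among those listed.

0

Codon 1: TCG (Ser) → TAG (Stop) — nonsense.
Codon 2: TGG (Trp) → GGG (Gly) — missense.
Codon 3: GAC (Asp) → TAC (Tyr) — missense.
Codon 4: CGG (Arg) → CAG (Gln) — missense.
Codon 8: ATT (Ile) → AGT (Ser) — missense.
Synonymous: 0 of 5.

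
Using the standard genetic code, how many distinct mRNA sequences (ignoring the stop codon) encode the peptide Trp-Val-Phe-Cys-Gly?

Trp: 1 codon.
Val: 4 codons.
Phe: 2 codons.
Cys: 2 codons.
Gly: 4 codons.
1 × 4 × 2 × 2 × 4 = 64.

64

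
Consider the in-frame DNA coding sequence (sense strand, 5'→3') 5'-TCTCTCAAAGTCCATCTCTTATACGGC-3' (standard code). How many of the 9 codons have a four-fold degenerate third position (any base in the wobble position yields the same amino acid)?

5

Codon 1 TCT (Ser): third position 4-fold.
Codon 2 CTC (Leu): third position 4-fold.
Codon 3 AAA (Lys): third position 2-fold.
Codon 4 GTC (Val): third position 4-fold.
Codon 5 CAT (His): third position 2-fold.
Codon 6 CTC (Leu): third position 4-fold.
Codon 7 TTA (Leu): third position 2-fold.
Codon 8 TAC (Tyr): third position 2-fold.
Codon 9 GGC (Gly): third position 4-fold.
Four-fold degenerate third positions: 5.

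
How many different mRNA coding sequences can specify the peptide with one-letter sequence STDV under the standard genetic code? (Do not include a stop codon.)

Ser: 6 codons.
Thr: 4 codons.
Asp: 2 codons.
Val: 4 codons.
6 × 4 × 2 × 4 = 192.

192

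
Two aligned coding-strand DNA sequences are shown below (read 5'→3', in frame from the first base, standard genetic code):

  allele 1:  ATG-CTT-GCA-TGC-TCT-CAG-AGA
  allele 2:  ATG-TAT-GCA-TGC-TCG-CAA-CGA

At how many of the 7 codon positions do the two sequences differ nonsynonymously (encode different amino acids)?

1

Codon 1: ATG Met / ATG Met — identical.
Codon 2: CTT Leu / TAT Tyr — nonsynonymous.
Codon 3: GCA Ala / GCA Ala — identical.
Codon 4: TGC Cys / TGC Cys — identical.
Codon 5: TCT Ser / TCG Ser — synonymous.
Codon 6: CAG Gln / CAA Gln — synonymous.
Codon 7: AGA Arg / CGA Arg — synonymous.
Nonsynonymous differences: 1.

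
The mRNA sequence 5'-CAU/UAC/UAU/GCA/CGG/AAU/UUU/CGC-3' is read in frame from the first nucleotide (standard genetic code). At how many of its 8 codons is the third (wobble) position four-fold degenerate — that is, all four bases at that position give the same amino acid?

3

Codon 1 CAU (His): third position 2-fold.
Codon 2 UAC (Tyr): third position 2-fold.
Codon 3 UAU (Tyr): third position 2-fold.
Codon 4 GCA (Ala): third position 4-fold.
Codon 5 CGG (Arg): third position 4-fold.
Codon 6 AAU (Asn): third position 2-fold.
Codon 7 UUU (Phe): third position 2-fold.
Codon 8 CGC (Arg): third position 4-fold.
Four-fold degenerate third positions: 3.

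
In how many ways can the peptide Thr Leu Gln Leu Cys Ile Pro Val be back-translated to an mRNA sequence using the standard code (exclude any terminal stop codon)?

Thr: 4 codons.
Leu: 6 codons.
Gln: 2 codons.
Leu: 6 codons.
Cys: 2 codons.
Ile: 3 codons.
Pro: 4 codons.
Val: 4 codons.
4 × 6 × 2 × 6 × 2 × 3 × 4 × 4 = 27648.

27648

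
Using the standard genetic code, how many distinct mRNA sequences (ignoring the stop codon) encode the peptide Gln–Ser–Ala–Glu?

Gln: 2 codons.
Ser: 6 codons.
Ala: 4 codons.
Glu: 2 codons.
2 × 6 × 4 × 2 = 96.

96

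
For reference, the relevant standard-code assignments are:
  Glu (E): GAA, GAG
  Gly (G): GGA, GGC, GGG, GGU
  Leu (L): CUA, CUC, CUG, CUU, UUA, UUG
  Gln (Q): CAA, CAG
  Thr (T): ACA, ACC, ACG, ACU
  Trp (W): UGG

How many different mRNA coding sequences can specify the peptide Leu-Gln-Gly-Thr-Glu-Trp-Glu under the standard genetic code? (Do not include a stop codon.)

Leu: 6 codons.
Gln: 2 codons.
Gly: 4 codons.
Thr: 4 codons.
Glu: 2 codons.
Trp: 1 codon.
Glu: 2 codons.
6 × 2 × 4 × 4 × 2 × 1 × 2 = 768.

768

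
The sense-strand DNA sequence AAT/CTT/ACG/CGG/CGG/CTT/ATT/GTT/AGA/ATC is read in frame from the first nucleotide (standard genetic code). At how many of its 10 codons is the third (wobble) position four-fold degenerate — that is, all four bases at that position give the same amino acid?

Codon 1 AAT (Asn): third position 2-fold.
Codon 2 CTT (Leu): third position 4-fold.
Codon 3 ACG (Thr): third position 4-fold.
Codon 4 CGG (Arg): third position 4-fold.
Codon 5 CGG (Arg): third position 4-fold.
Codon 6 CTT (Leu): third position 4-fold.
Codon 7 ATT (Ile): third position 3-fold.
Codon 8 GTT (Val): third position 4-fold.
Codon 9 AGA (Arg): third position 2-fold.
Codon 10 ATC (Ile): third position 3-fold.
Four-fold degenerate third positions: 6.

6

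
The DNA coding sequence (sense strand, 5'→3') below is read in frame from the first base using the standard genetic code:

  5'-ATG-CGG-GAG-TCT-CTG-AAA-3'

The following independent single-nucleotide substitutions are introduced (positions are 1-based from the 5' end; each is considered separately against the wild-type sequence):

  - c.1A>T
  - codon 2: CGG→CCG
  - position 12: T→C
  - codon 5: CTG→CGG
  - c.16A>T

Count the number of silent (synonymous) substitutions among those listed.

1

Codon 1: ATG (Met) → TTG (Leu) — missense.
Codon 2: CGG (Arg) → CCG (Pro) — missense.
Codon 4: TCT (Ser) → TCC (Ser) — synonymous.
Codon 5: CTG (Leu) → CGG (Arg) — missense.
Codon 6: AAA (Lys) → TAA (Stop) — nonsense.
Synonymous: 1 of 5.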